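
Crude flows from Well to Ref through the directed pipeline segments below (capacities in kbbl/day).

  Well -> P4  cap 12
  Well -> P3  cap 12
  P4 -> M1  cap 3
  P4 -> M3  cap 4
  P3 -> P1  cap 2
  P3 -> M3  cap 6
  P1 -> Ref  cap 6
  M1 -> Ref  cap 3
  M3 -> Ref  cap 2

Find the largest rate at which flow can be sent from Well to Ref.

Augment Well→P4→M1→Ref: bottleneck 3, flow now 3.
Augment Well→P4→M3→Ref: bottleneck 2, flow now 5.
Augment Well→P3→P1→Ref: bottleneck 2, flow now 7.
No augmenting path remains; maximum flow = 7.
In the residual graph, reachable from Well: {Well, P4, P3, M3}.
Min-cut edges: P4→M1 (3), P3→P1 (2), M3→Ref (2); capacity 3 + 2 + 2 = 7.
This cut is saturated, so no flow can exceed 7.

7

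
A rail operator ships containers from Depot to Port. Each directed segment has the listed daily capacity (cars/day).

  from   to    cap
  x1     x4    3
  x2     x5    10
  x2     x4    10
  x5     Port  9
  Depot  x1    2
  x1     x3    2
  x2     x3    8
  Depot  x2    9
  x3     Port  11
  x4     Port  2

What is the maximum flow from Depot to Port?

11

Augment Depot→x1→x3→Port: bottleneck 2, flow now 2.
Augment Depot→x2→x3→Port: bottleneck 8, flow now 10.
Augment Depot→x2→x4→Port: bottleneck 1, flow now 11.
No augmenting path remains; maximum flow = 11.
In the residual graph, reachable from Depot: {Depot}.
Min-cut edges: Depot→x1 (2), Depot→x2 (9); capacity 2 + 9 = 11.
This cut is saturated, so no flow can exceed 11.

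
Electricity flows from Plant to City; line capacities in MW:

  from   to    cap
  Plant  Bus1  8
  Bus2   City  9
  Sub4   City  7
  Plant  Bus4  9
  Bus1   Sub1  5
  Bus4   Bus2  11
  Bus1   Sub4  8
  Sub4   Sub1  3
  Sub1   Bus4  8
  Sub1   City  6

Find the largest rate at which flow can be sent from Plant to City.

Augment Plant→Bus1→Sub1→City: bottleneck 5, flow now 5.
Augment Plant→Bus1→Sub4→City: bottleneck 3, flow now 8.
Augment Plant→Bus4→Bus2→City: bottleneck 9, flow now 17.
No augmenting path remains; maximum flow = 17.
In the residual graph, reachable from Plant: {Plant}.
Min-cut edges: Plant→Bus1 (8), Plant→Bus4 (9); capacity 8 + 9 = 17.
This cut is saturated, so no flow can exceed 17.

17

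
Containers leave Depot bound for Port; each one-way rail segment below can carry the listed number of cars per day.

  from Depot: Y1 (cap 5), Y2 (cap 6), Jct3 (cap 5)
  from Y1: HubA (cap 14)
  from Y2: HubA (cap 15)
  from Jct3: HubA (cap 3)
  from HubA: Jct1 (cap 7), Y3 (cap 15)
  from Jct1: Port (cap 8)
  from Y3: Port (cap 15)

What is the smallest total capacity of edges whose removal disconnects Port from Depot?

14

Augment Depot→Y1→HubA→Jct1→Port: bottleneck 5, flow now 5.
Augment Depot→Y2→HubA→Jct1→Port: bottleneck 2, flow now 7.
Augment Depot→Y2→HubA→Y3→Port: bottleneck 4, flow now 11.
Augment Depot→Jct3→HubA→Y3→Port: bottleneck 3, flow now 14.
No augmenting path remains; maximum flow = 14.
By max-flow min-cut, the minimum cut capacity equals the max flow.
In the residual graph, reachable from Depot: {Depot, Jct3}.
Min-cut edges: Depot→Y1 (5), Depot→Y2 (6), Jct3→HubA (3); capacity 5 + 6 + 3 = 14.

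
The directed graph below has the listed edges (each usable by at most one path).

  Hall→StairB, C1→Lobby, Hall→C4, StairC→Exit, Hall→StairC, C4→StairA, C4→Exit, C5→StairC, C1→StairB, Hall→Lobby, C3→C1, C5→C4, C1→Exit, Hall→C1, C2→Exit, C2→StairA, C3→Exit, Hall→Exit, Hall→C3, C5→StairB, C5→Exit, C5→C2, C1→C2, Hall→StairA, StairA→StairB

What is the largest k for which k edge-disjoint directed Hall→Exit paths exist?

5

Assign every edge capacity 1; by Menger, the answer equals the max flow.
Path Hall→Exit (+1); total 1.
Path Hall→C3→Exit (+1); total 2.
Path Hall→C1→Exit (+1); total 3.
Path Hall→StairC→Exit (+1); total 4.
Path Hall→C4→Exit (+1); total 5.
No residual Hall→Exit path; max flow = 5.
Certifying cut of size 5: {Hall→C1, Hall→C3, Hall→C4, Hall→Exit, Hall→StairC}.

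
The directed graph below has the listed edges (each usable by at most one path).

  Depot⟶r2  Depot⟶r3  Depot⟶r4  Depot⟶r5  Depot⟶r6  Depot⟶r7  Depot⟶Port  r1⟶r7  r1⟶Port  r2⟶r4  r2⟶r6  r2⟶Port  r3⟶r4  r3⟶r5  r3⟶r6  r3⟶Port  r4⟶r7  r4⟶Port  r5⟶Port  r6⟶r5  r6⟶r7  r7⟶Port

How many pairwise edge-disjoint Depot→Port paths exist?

6

Assign every edge capacity 1; by Menger, the answer equals the max flow.
Path Depot→Port (+1); total 1.
Path Depot→r2→Port (+1); total 2.
Path Depot→r3→Port (+1); total 3.
Path Depot→r4→Port (+1); total 4.
Path Depot→r5→Port (+1); total 5.
Path Depot→r7→Port (+1); total 6.
No residual Depot→Port path; max flow = 6.
Certifying cut of size 6: {Depot→Port, Depot→r2, Depot→r3, Depot→r4, r5→Port, r7→Port}.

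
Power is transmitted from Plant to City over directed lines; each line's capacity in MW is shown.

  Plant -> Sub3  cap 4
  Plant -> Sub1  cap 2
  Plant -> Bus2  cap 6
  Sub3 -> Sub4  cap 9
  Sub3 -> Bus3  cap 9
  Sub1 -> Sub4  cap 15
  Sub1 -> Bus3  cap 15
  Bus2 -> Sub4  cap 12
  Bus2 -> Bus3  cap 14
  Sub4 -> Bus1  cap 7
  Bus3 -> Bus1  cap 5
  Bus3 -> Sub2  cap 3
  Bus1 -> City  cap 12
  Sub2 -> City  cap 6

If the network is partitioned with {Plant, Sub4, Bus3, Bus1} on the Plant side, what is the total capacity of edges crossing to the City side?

Edges leaving {Plant, Sub4, Bus3, Bus1}: Plant→Sub3 (4), Plant→Sub1 (2), Plant→Bus2 (6), Bus3→Sub2 (3), Bus1→City (12).
Cut capacity = 4 + 2 + 6 + 3 + 12 = 27.

27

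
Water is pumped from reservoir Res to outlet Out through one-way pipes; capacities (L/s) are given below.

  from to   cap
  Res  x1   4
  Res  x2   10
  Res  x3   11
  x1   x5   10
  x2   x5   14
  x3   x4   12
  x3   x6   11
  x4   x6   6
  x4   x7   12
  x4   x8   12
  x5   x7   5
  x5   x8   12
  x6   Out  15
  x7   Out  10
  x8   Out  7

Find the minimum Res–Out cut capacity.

Augment Res→x3→x6→Out: bottleneck 11, flow now 11.
Augment Res→x1→x5→x7→Out: bottleneck 4, flow now 15.
Augment Res→x2→x5→x7→Out: bottleneck 1, flow now 16.
Augment Res→x2→x5→x8→Out: bottleneck 7, flow now 23.
No augmenting path remains; maximum flow = 23.
By max-flow min-cut, the minimum cut capacity equals the max flow.
In the residual graph, reachable from Res: {Res, x1, x2, x5, x8}.
Min-cut edges: Res→x3 (11), x5→x7 (5), x8→Out (7); capacity 11 + 5 + 7 = 23.

23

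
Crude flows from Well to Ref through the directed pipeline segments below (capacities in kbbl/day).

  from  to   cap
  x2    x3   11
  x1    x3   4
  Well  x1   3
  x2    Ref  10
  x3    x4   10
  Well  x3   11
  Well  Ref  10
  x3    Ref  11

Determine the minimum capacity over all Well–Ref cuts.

21

Augment Well→Ref: bottleneck 10, flow now 10.
Augment Well→x3→Ref: bottleneck 11, flow now 21.
No augmenting path remains; maximum flow = 21.
By max-flow min-cut, the minimum cut capacity equals the max flow.
In the residual graph, reachable from Well: {Well, x1, x3, x4}.
Min-cut edges: Well→Ref (10), x3→Ref (11); capacity 10 + 11 = 21.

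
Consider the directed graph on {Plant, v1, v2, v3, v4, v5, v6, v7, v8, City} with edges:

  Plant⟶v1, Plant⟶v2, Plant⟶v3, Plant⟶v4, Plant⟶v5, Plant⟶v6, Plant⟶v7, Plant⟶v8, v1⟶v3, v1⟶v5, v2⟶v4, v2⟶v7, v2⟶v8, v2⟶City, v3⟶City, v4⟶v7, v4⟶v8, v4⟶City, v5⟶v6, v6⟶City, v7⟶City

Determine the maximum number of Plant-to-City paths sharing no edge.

Assign every edge capacity 1; by Menger, the answer equals the max flow.
Path Plant→v2→City (+1); total 1.
Path Plant→v3→City (+1); total 2.
Path Plant→v4→City (+1); total 3.
Path Plant→v6→City (+1); total 4.
Path Plant→v7→City (+1); total 5.
No residual Plant→City path; max flow = 5.
Certifying cut of size 5: {Plant→v2, Plant→v4, Plant→v7, v3→City, v6→City}.

5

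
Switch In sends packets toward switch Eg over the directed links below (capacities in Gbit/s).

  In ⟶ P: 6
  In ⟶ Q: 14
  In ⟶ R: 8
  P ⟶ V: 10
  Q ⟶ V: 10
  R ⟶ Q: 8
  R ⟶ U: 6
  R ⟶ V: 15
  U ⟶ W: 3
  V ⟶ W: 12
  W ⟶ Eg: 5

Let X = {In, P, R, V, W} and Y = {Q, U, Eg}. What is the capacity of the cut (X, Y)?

Edges leaving {In, P, R, V, W}: In→Q (14), R→Q (8), R→U (6), W→Eg (5).
Cut capacity = 14 + 8 + 6 + 5 = 33.

33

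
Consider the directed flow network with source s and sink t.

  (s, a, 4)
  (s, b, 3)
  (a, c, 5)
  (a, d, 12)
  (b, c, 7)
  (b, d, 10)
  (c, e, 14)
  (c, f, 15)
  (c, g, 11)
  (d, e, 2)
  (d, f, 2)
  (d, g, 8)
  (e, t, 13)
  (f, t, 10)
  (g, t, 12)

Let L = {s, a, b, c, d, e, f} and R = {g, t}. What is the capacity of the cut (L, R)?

42

Edges leaving {s, a, b, c, d, e, f}: c→g (11), d→g (8), e→t (13), f→t (10).
Cut capacity = 11 + 8 + 13 + 10 = 42.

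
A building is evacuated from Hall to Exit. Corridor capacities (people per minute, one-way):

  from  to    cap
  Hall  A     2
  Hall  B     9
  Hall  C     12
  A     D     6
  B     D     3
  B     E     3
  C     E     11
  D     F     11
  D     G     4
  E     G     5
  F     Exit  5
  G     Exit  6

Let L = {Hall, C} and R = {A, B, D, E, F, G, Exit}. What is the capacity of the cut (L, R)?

Edges leaving {Hall, C}: Hall→A (2), Hall→B (9), C→E (11).
Cut capacity = 2 + 9 + 11 = 22.

22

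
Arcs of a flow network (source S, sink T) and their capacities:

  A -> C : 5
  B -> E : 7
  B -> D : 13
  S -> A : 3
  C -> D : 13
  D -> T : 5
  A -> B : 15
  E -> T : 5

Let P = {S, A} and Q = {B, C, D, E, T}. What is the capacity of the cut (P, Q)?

Edges leaving {S, A}: A→B (15), A→C (5).
Cut capacity = 15 + 5 = 20.

20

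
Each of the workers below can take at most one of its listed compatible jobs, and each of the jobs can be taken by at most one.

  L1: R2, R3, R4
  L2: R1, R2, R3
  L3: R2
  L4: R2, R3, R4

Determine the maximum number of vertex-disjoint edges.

4

Unit-capacity flow: source→left, listed edges, right→sink; max matching = max flow.
Augmenting path L1→R2 (+1); matched 1.
Augmenting path L2→R1 (+1); matched 2.
Augmenting path L4→R3 (+1); matched 3.
Augmenting path L3→R2→L1→R4 (+1); matched 4.
No augmenting path remains; maximum matching = 4.
König certificate: {L1, L2, L3, L4} is a vertex cover of size 4 (every listed pair touches it), so no matching can be larger.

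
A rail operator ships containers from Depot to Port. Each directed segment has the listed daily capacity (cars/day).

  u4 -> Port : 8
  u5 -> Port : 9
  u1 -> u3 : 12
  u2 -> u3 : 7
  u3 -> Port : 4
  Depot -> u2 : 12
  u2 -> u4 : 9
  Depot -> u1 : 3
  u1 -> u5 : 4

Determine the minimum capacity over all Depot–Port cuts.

Augment Depot→u1→u3→Port: bottleneck 3, flow now 3.
Augment Depot→u2→u3→Port: bottleneck 1, flow now 4.
Augment Depot→u2→u4→Port: bottleneck 8, flow now 12.
Augment Depot→u2→u3→u1→u5→Port: bottleneck 3, flow now 15. (uses reverse residual edge)
No augmenting path remains; maximum flow = 15.
By max-flow min-cut, the minimum cut capacity equals the max flow.
In the residual graph, reachable from Depot: {Depot}.
Min-cut edges: Depot→u1 (3), Depot→u2 (12); capacity 3 + 12 = 15.

15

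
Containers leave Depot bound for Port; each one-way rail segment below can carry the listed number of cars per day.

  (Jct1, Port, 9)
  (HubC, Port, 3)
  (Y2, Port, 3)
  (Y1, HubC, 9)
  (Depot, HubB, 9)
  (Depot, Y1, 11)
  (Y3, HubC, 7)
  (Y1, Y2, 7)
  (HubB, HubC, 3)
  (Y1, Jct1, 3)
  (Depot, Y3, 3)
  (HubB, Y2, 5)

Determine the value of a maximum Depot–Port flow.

9

Augment Depot→Y3→HubC→Port: bottleneck 3, flow now 3.
Augment Depot→Y1→Y2→Port: bottleneck 3, flow now 6.
Augment Depot→Y1→Jct1→Port: bottleneck 3, flow now 9.
No augmenting path remains; maximum flow = 9.
In the residual graph, reachable from Depot: {Depot, Y3, Y1, HubB, Y2, HubC}.
Min-cut edges: Y1→Jct1 (3), Y2→Port (3), HubC→Port (3); capacity 3 + 3 + 3 = 9.
This cut is saturated, so no flow can exceed 9.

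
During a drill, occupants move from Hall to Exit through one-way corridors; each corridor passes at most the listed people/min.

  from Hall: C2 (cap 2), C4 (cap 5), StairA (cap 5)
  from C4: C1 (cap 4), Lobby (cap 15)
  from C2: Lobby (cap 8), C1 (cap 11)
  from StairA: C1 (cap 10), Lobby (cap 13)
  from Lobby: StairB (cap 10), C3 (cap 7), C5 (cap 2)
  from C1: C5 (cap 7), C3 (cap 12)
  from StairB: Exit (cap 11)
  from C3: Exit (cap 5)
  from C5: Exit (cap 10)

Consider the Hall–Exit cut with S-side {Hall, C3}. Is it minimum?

Given cut capacity: 5 + 2 + 5 + 5 = 17.
Augment Hall→C4→Lobby→StairB→Exit: bottleneck 5, flow now 5.
Augment Hall→C2→Lobby→StairB→Exit: bottleneck 2, flow now 7.
Augment Hall→StairA→Lobby→StairB→Exit: bottleneck 3, flow now 10.
Augment Hall→StairA→Lobby→C3→Exit: bottleneck 2, flow now 12.
No augmenting path remains; maximum flow = 12.
In the residual graph, reachable from Hall: {Hall}.
Min-cut edges: Hall→C4 (5), Hall→C2 (2), Hall→StairA (5); capacity 5 + 2 + 5 = 12.
Cut capacity 17 exceeds the max flow 12, so it is not minimum.

No — its capacity is 17, but the minimum cut has capacity 12.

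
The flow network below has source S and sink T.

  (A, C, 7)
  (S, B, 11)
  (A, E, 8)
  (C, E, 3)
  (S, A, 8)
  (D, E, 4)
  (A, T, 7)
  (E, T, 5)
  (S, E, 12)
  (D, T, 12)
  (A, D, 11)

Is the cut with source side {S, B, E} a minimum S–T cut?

Yes — it is a minimum cut (capacity 13).

Given cut capacity: 8 + 5 = 13.
Augment S→A→T: bottleneck 7, flow now 7.
Augment S→E→T: bottleneck 5, flow now 12.
Augment S→A→D→T: bottleneck 1, flow now 13.
No augmenting path remains; maximum flow = 13.
Cut capacity 13 equals the max flow, so it is a minimum cut.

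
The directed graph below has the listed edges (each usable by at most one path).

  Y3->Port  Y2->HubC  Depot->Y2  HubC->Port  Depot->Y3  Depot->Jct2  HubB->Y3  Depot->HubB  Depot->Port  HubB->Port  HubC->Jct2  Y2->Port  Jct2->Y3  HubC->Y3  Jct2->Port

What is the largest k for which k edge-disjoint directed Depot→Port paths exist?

Assign every edge capacity 1; by Menger, the answer equals the max flow.
Path Depot→Port (+1); total 1.
Path Depot→Jct2→Port (+1); total 2.
Path Depot→HubB→Port (+1); total 3.
Path Depot→Y3→Port (+1); total 4.
Path Depot→Y2→Port (+1); total 5.
No residual Depot→Port path; max flow = 5.
Certifying cut of size 5: {Depot→HubB, Depot→Jct2, Depot→Port, Depot→Y2, Depot→Y3}.

5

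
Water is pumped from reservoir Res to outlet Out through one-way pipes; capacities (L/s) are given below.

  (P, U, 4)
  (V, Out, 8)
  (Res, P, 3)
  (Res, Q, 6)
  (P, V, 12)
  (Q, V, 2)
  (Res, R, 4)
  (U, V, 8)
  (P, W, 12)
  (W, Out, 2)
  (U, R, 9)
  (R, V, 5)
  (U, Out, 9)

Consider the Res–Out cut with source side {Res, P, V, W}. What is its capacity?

Edges leaving {Res, P, V, W}: Res→Q (6), Res→R (4), P→U (4), V→Out (8), W→Out (2).
Cut capacity = 6 + 4 + 4 + 8 + 2 = 24.

24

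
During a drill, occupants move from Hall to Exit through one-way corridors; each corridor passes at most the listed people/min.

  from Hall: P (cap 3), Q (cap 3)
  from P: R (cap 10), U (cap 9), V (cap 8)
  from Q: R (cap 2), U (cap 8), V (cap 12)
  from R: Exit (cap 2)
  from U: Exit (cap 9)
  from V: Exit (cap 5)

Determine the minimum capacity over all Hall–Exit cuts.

Augment Hall→P→R→Exit: bottleneck 2, flow now 2.
Augment Hall→P→U→Exit: bottleneck 1, flow now 3.
Augment Hall→Q→U→Exit: bottleneck 3, flow now 6.
No augmenting path remains; maximum flow = 6.
By max-flow min-cut, the minimum cut capacity equals the max flow.
In the residual graph, reachable from Hall: {Hall}.
Min-cut edges: Hall→P (3), Hall→Q (3); capacity 3 + 3 = 6.

6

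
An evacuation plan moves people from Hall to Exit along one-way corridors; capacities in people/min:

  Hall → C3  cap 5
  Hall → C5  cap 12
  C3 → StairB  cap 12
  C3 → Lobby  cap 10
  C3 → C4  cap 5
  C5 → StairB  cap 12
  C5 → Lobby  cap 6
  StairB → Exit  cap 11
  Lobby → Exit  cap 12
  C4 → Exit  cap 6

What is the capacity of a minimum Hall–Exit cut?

17

Augment Hall→C3→StairB→Exit: bottleneck 5, flow now 5.
Augment Hall→C5→StairB→Exit: bottleneck 6, flow now 11.
Augment Hall→C5→Lobby→Exit: bottleneck 6, flow now 17.
No augmenting path remains; maximum flow = 17.
By max-flow min-cut, the minimum cut capacity equals the max flow.
In the residual graph, reachable from Hall: {Hall}.
Min-cut edges: Hall→C3 (5), Hall→C5 (12); capacity 5 + 12 = 17.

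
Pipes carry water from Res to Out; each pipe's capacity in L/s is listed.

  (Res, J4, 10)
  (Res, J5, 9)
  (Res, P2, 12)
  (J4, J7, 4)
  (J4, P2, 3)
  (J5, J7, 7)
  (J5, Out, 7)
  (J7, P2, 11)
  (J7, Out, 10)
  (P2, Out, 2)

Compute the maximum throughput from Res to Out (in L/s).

15

Augment Res→J5→Out: bottleneck 7, flow now 7.
Augment Res→P2→Out: bottleneck 2, flow now 9.
Augment Res→J4→J7→Out: bottleneck 4, flow now 13.
Augment Res→J5→J7→Out: bottleneck 2, flow now 15.
No augmenting path remains; maximum flow = 15.
In the residual graph, reachable from Res: {Res, J4, P2}.
Min-cut edges: Res→J5 (9), J4→J7 (4), P2→Out (2); capacity 9 + 4 + 2 = 15.
This cut is saturated, so no flow can exceed 15.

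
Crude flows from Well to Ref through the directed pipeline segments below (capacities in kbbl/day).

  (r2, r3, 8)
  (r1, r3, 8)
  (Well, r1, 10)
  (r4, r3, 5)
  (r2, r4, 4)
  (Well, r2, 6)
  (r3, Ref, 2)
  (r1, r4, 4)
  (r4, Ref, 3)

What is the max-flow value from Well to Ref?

Augment Well→r1→r3→Ref: bottleneck 2, flow now 2.
Augment Well→r1→r4→Ref: bottleneck 3, flow now 5.
No augmenting path remains; maximum flow = 5.
In the residual graph, reachable from Well: {Well, r1, r2, r3, r4}.
Min-cut edges: r3→Ref (2), r4→Ref (3); capacity 2 + 3 = 5.
This cut is saturated, so no flow can exceed 5.

5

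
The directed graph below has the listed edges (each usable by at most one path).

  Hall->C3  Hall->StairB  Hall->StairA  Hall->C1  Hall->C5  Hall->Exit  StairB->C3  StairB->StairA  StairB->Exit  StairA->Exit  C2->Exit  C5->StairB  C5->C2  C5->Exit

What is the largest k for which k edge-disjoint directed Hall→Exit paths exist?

Assign every edge capacity 1; by Menger, the answer equals the max flow.
Path Hall→Exit (+1); total 1.
Path Hall→StairB→Exit (+1); total 2.
Path Hall→StairA→Exit (+1); total 3.
Path Hall→C5→Exit (+1); total 4.
No residual Hall→Exit path; max flow = 4.
Certifying cut of size 4: {Hall→C5, Hall→Exit, Hall→StairA, Hall→StairB}.

4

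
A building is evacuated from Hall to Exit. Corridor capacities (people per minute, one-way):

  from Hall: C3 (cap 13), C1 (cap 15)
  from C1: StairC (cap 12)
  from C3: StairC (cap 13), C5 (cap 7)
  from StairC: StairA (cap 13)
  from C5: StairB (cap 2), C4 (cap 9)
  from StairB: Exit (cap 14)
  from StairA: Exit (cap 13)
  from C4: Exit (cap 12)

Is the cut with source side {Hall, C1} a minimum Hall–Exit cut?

No — its capacity is 25, but the minimum cut has capacity 20.

Given cut capacity: 13 + 12 = 25.
Augment Hall→C1→StairC→StairA→Exit: bottleneck 12, flow now 12.
Augment Hall→C3→StairC→StairA→Exit: bottleneck 1, flow now 13.
Augment Hall→C3→C5→StairB→Exit: bottleneck 2, flow now 15.
Augment Hall→C3→C5→C4→Exit: bottleneck 5, flow now 20.
No augmenting path remains; maximum flow = 20.
In the residual graph, reachable from Hall: {Hall, C1, C3, StairC}.
Min-cut edges: C3→C5 (7), StairC→StairA (13); capacity 7 + 13 = 20.
Cut capacity 25 exceeds the max flow 20, so it is not minimum.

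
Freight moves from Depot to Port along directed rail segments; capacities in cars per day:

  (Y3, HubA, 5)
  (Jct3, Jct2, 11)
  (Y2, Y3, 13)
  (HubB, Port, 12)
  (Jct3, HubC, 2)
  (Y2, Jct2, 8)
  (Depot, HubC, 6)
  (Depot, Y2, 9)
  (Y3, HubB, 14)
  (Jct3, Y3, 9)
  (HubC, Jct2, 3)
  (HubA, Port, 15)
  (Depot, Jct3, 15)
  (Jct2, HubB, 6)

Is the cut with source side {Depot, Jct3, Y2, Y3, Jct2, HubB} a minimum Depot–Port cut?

Given cut capacity: 6 + 2 + 5 + 12 = 25.
Augment Depot→Jct3→Y3→HubA→Port: bottleneck 5, flow now 5.
Augment Depot→Jct3→Y3→HubB→Port: bottleneck 4, flow now 9.
Augment Depot→Jct3→Jct2→HubB→Port: bottleneck 6, flow now 15.
Augment Depot→Y2→Y3→HubB→Port: bottleneck 2, flow now 17.
No augmenting path remains; maximum flow = 17.
In the residual graph, reachable from Depot: {Depot, Jct3, HubC, Y2, Y3, Jct2, HubB}.
Min-cut edges: Y3→HubA (5), HubB→Port (12); capacity 5 + 12 = 17.
Cut capacity 25 exceeds the max flow 17, so it is not minimum.

No — its capacity is 25, but the minimum cut has capacity 17.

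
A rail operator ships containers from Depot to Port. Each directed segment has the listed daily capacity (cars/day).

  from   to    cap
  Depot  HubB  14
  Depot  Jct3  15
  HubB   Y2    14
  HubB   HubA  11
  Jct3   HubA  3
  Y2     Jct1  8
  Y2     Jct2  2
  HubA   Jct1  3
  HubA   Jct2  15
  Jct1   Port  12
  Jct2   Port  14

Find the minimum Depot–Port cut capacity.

Augment Depot→HubB→Y2→Jct1→Port: bottleneck 8, flow now 8.
Augment Depot→HubB→Y2→Jct2→Port: bottleneck 2, flow now 10.
Augment Depot→HubB→HubA→Jct1→Port: bottleneck 3, flow now 13.
Augment Depot→HubB→HubA→Jct2→Port: bottleneck 1, flow now 14.
Augment Depot→Jct3→HubA→Jct2→Port: bottleneck 3, flow now 17.
No augmenting path remains; maximum flow = 17.
By max-flow min-cut, the minimum cut capacity equals the max flow.
In the residual graph, reachable from Depot: {Depot, Jct3}.
Min-cut edges: Depot→HubB (14), Jct3→HubA (3); capacity 14 + 3 = 17.

17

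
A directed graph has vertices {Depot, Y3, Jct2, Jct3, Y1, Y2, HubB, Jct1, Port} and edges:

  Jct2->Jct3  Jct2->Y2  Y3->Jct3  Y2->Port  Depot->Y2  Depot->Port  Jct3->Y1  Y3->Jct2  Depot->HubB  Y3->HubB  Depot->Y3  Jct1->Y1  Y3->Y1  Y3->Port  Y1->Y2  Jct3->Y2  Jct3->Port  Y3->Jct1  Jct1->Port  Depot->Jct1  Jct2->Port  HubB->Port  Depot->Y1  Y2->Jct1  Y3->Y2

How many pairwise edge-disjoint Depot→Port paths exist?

Assign every edge capacity 1; by Menger, the answer equals the max flow.
Path Depot→Port (+1); total 1.
Path Depot→Y3→Port (+1); total 2.
Path Depot→Y2→Port (+1); total 3.
Path Depot→HubB→Port (+1); total 4.
Path Depot→Jct1→Port (+1); total 5.
No residual Depot→Port path; max flow = 5.
Certifying cut of size 5: {Depot→HubB, Depot→Port, Depot→Y3, Jct1→Port, Y2→Port}.

5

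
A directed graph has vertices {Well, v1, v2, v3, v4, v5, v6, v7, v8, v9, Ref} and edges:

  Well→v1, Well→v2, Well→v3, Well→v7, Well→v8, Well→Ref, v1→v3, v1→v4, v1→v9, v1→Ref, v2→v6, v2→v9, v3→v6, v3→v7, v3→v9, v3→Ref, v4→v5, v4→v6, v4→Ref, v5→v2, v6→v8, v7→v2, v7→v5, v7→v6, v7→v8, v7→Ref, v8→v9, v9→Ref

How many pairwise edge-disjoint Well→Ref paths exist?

5

Assign every edge capacity 1; by Menger, the answer equals the max flow.
Path Well→Ref (+1); total 1.
Path Well→v1→Ref (+1); total 2.
Path Well→v3→Ref (+1); total 3.
Path Well→v7→Ref (+1); total 4.
Path Well→v2→v9→Ref (+1); total 5.
No residual Well→Ref path; max flow = 5.
Certifying cut of size 5: {Well→Ref, Well→v1, Well→v3, Well→v7, v9→Ref}.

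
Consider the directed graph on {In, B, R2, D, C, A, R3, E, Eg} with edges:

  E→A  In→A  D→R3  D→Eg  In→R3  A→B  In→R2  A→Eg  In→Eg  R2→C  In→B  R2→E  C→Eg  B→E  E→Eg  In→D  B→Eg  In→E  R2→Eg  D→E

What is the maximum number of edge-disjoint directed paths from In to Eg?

Assign every edge capacity 1; by Menger, the answer equals the max flow.
Path In→Eg (+1); total 1.
Path In→B→Eg (+1); total 2.
Path In→R2→Eg (+1); total 3.
Path In→D→Eg (+1); total 4.
Path In→A→Eg (+1); total 5.
Path In→E→Eg (+1); total 6.
No residual In→Eg path; max flow = 6.
Certifying cut of size 6: {In→A, In→B, In→D, In→E, In→Eg, In→R2}.

6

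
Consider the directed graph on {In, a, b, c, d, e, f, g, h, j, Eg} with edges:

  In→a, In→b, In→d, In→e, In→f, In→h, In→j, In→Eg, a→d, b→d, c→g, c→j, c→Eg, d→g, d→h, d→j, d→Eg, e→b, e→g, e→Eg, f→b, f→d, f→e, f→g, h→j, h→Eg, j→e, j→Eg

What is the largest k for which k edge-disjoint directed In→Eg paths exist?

5

Assign every edge capacity 1; by Menger, the answer equals the max flow.
Path In→Eg (+1); total 1.
Path In→d→Eg (+1); total 2.
Path In→e→Eg (+1); total 3.
Path In→h→Eg (+1); total 4.
Path In→j→Eg (+1); total 5.
No residual In→Eg path; max flow = 5.
Certifying cut of size 5: {In→Eg, d→Eg, e→Eg, h→Eg, j→Eg}.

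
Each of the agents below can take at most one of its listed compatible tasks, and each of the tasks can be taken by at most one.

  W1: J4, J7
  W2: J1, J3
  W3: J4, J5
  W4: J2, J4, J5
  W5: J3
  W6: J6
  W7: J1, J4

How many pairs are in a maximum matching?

7

Unit-capacity flow: source→left, listed edges, right→sink; max matching = max flow.
Augmenting path W1→J4 (+1); matched 1.
Augmenting path W2→J1 (+1); matched 2.
Augmenting path W3→J5 (+1); matched 3.
Augmenting path W4→J2 (+1); matched 4.
Augmenting path W5→J3 (+1); matched 5.
Augmenting path W6→J6 (+1); matched 6.
Augmenting path W7→J4→W1→J7 (+1); matched 7.
No augmenting path remains; maximum matching = 7.
König certificate: {W1, W2, W3, W4, W5, W6, W7} is a vertex cover of size 7 (every listed pair touches it), so no matching can be larger.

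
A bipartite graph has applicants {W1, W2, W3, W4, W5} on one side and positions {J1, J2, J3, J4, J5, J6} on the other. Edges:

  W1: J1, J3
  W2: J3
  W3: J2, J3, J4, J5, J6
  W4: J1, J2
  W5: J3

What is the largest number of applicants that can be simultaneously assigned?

4

Unit-capacity flow: source→left, listed edges, right→sink; max matching = max flow.
Augmenting path W1→J1 (+1); matched 1.
Augmenting path W2→J3 (+1); matched 2.
Augmenting path W3→J2 (+1); matched 3.
Augmenting path W4→J2→W3→J4 (+1); matched 4.
No augmenting path remains; maximum matching = 4.
König certificate: {W1, W3, W4, J3} is a vertex cover of size 4 (every listed pair touches it), so no matching can be larger.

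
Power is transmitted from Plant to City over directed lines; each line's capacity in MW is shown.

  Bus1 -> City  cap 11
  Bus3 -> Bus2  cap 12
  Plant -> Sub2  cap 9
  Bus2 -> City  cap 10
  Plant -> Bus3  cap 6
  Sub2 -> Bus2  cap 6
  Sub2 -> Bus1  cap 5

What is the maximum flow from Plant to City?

Augment Plant→Sub2→Bus1→City: bottleneck 5, flow now 5.
Augment Plant→Sub2→Bus2→City: bottleneck 4, flow now 9.
Augment Plant→Bus3→Bus2→City: bottleneck 6, flow now 15.
No augmenting path remains; maximum flow = 15.
In the residual graph, reachable from Plant: {Plant}.
Min-cut edges: Plant→Sub2 (9), Plant→Bus3 (6); capacity 9 + 6 = 15.
This cut is saturated, so no flow can exceed 15.

15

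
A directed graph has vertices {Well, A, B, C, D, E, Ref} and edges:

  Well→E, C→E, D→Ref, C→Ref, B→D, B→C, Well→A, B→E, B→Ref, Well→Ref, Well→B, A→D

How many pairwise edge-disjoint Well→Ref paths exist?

Assign every edge capacity 1; by Menger, the answer equals the max flow.
Path Well→Ref (+1); total 1.
Path Well→B→Ref (+1); total 2.
Path Well→A→D→Ref (+1); total 3.
No residual Well→Ref path; max flow = 3.
Certifying cut of size 3: {Well→A, Well→B, Well→Ref}.

3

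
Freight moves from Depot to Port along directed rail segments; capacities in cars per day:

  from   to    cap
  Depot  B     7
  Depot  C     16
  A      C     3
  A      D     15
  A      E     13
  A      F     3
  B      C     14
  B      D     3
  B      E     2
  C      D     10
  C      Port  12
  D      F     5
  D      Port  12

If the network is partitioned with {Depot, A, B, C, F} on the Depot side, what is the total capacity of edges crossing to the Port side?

Edges leaving {Depot, A, B, C, F}: A→D (15), A→E (13), B→D (3), B→E (2), C→D (10), C→Port (12).
Cut capacity = 15 + 13 + 3 + 2 + 10 + 12 = 55.

55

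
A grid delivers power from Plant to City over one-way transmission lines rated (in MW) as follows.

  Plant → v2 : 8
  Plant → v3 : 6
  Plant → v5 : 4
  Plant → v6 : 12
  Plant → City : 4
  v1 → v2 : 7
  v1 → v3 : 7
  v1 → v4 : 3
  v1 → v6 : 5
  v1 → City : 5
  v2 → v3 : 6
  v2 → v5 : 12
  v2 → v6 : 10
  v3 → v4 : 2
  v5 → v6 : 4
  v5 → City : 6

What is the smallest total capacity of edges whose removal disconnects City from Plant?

Augment Plant→City: bottleneck 4, flow now 4.
Augment Plant→v5→City: bottleneck 4, flow now 8.
Augment Plant→v2→v5→City: bottleneck 2, flow now 10.
No augmenting path remains; maximum flow = 10.
By max-flow min-cut, the minimum cut capacity equals the max flow.
In the residual graph, reachable from Plant: {Plant, v2, v3, v4, v5, v6}.
Min-cut edges: Plant→City (4), v5→City (6); capacity 4 + 6 = 10.

10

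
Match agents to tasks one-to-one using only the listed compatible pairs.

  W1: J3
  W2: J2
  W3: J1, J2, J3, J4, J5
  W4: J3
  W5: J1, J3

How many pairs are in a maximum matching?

Unit-capacity flow: source→left, listed edges, right→sink; max matching = max flow.
Augmenting path W1→J3 (+1); matched 1.
Augmenting path W2→J2 (+1); matched 2.
Augmenting path W3→J1 (+1); matched 3.
Augmenting path W5→J1→W3→J4 (+1); matched 4.
No augmenting path remains; maximum matching = 4.
König certificate: {W2, W3, W5, J3} is a vertex cover of size 4 (every listed pair touches it), so no matching can be larger.

4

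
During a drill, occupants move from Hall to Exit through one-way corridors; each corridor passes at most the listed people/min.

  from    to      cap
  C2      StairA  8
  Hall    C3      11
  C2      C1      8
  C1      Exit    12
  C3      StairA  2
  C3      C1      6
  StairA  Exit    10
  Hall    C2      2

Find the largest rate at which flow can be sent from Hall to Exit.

Augment Hall→C3→StairA→Exit: bottleneck 2, flow now 2.
Augment Hall→C3→C1→Exit: bottleneck 6, flow now 8.
Augment Hall→C2→StairA→Exit: bottleneck 2, flow now 10.
No augmenting path remains; maximum flow = 10.
In the residual graph, reachable from Hall: {Hall, C3}.
Min-cut edges: Hall→C2 (2), C3→StairA (2), C3→C1 (6); capacity 2 + 2 + 6 = 10.
This cut is saturated, so no flow can exceed 10.

10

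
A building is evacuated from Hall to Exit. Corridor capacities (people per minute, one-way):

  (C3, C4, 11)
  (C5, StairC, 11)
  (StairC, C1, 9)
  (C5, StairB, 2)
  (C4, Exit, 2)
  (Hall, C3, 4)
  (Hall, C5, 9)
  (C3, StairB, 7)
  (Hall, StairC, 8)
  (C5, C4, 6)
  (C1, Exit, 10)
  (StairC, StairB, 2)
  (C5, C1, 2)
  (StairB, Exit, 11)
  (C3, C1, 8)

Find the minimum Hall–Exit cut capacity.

20

Augment Hall→C3→C1→Exit: bottleneck 4, flow now 4.
Augment Hall→StairC→C1→Exit: bottleneck 6, flow now 10.
Augment Hall→StairC→StairB→Exit: bottleneck 2, flow now 12.
Augment Hall→C5→StairB→Exit: bottleneck 2, flow now 14.
Augment Hall→C5→C4→Exit: bottleneck 2, flow now 16.
Augment Hall→C5→C1→C3→StairB→Exit: bottleneck 2, flow now 18. (uses reverse residual edge)
Augment Hall→C5→StairC→C1→C3→StairB→Exit: bottleneck 2, flow now 20. (uses reverse residual edge)
No augmenting path remains; maximum flow = 20.
By max-flow min-cut, the minimum cut capacity equals the max flow.
In the residual graph, reachable from Hall: {Hall, StairC, C5, C1, C4}.
Min-cut edges: Hall→C3 (4), StairC→StairB (2), C5→StairB (2), C1→Exit (10), C4→Exit (2); capacity 4 + 2 + 2 + 10 + 2 = 20.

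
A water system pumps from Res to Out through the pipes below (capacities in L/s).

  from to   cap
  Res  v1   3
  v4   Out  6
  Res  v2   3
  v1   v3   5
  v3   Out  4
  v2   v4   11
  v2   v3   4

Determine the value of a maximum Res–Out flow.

Augment Res→v1→v3→Out: bottleneck 3, flow now 3.
Augment Res→v2→v3→Out: bottleneck 1, flow now 4.
Augment Res→v2→v4→Out: bottleneck 2, flow now 6.
No augmenting path remains; maximum flow = 6.
In the residual graph, reachable from Res: {Res}.
Min-cut edges: Res→v1 (3), Res→v2 (3); capacity 3 + 3 = 6.
This cut is saturated, so no flow can exceed 6.

6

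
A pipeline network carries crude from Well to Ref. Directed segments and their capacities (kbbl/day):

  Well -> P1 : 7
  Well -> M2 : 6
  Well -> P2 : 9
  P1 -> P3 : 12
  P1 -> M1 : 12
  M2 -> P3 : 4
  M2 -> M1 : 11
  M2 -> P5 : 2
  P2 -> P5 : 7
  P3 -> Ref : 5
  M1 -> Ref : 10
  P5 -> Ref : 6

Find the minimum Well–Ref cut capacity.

Augment Well→P1→P3→Ref: bottleneck 5, flow now 5.
Augment Well→P1→M1→Ref: bottleneck 2, flow now 7.
Augment Well→M2→M1→Ref: bottleneck 6, flow now 13.
Augment Well→P2→P5→Ref: bottleneck 6, flow now 19.
No augmenting path remains; maximum flow = 19.
By max-flow min-cut, the minimum cut capacity equals the max flow.
In the residual graph, reachable from Well: {Well, P2, P5}.
Min-cut edges: Well→P1 (7), Well→M2 (6), P5→Ref (6); capacity 7 + 6 + 6 = 19.

19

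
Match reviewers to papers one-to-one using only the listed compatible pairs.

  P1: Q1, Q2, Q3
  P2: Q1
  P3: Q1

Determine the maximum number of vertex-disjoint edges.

2

Unit-capacity flow: source→left, listed edges, right→sink; max matching = max flow.
Augmenting path P1→Q1 (+1); matched 1.
Augmenting path P2→Q1→P1→Q2 (+1); matched 2.
No augmenting path remains; maximum matching = 2.
König certificate: {P1, Q1} is a vertex cover of size 2 (every listed pair touches it), so no matching can be larger.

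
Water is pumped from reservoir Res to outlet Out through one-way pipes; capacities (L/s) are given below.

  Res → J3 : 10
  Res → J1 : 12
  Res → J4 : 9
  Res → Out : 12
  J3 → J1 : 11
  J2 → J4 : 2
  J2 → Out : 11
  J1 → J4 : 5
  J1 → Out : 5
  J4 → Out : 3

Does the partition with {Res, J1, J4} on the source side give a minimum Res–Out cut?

No — its capacity is 30, but the minimum cut has capacity 20.

Given cut capacity: 10 + 12 + 5 + 3 = 30.
Augment Res→Out: bottleneck 12, flow now 12.
Augment Res→J1→Out: bottleneck 5, flow now 17.
Augment Res→J4→Out: bottleneck 3, flow now 20.
No augmenting path remains; maximum flow = 20.
In the residual graph, reachable from Res: {Res, J3, J1, J4}.
Min-cut edges: Res→Out (12), J1→Out (5), J4→Out (3); capacity 12 + 5 + 3 = 20.
Cut capacity 30 exceeds the max flow 20, so it is not minimum.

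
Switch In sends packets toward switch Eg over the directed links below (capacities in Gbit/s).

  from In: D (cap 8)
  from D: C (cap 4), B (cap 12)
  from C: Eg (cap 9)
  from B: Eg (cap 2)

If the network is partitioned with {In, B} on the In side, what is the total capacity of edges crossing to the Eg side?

10

Edges leaving {In, B}: In→D (8), B→Eg (2).
Cut capacity = 8 + 2 = 10.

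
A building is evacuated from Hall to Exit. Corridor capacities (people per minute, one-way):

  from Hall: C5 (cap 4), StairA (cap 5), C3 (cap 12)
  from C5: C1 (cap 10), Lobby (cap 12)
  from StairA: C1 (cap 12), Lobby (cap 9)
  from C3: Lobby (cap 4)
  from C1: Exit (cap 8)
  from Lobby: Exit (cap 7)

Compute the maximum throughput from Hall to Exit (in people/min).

13

Augment Hall→C5→C1→Exit: bottleneck 4, flow now 4.
Augment Hall→StairA→C1→Exit: bottleneck 4, flow now 8.
Augment Hall→StairA→Lobby→Exit: bottleneck 1, flow now 9.
Augment Hall→C3→Lobby→Exit: bottleneck 4, flow now 13.
No augmenting path remains; maximum flow = 13.
In the residual graph, reachable from Hall: {Hall, C3}.
Min-cut edges: Hall→C5 (4), Hall→StairA (5), C3→Lobby (4); capacity 4 + 5 + 4 = 13.
This cut is saturated, so no flow can exceed 13.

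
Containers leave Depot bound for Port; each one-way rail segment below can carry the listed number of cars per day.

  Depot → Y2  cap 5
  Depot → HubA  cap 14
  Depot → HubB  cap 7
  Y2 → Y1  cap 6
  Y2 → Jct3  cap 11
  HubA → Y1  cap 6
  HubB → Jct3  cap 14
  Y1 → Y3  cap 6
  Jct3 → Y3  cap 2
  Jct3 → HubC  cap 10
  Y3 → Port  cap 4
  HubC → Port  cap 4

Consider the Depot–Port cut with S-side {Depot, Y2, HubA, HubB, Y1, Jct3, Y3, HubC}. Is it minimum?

Given cut capacity: 4 + 4 = 8.
Augment Depot→Y2→Y1→Y3→Port: bottleneck 4, flow now 4.
Augment Depot→Y2→Jct3→HubC→Port: bottleneck 1, flow now 5.
Augment Depot→HubB→Jct3→HubC→Port: bottleneck 3, flow now 8.
No augmenting path remains; maximum flow = 8.
Cut capacity 8 equals the max flow, so it is a minimum cut.

Yes — it is a minimum cut (capacity 8).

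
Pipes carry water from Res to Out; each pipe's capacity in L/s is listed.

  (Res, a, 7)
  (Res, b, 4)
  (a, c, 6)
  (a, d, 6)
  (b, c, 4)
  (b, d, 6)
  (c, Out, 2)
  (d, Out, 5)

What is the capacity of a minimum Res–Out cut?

Augment Res→a→c→Out: bottleneck 2, flow now 2.
Augment Res→a→d→Out: bottleneck 5, flow now 7.
No augmenting path remains; maximum flow = 7.
By max-flow min-cut, the minimum cut capacity equals the max flow.
In the residual graph, reachable from Res: {Res, a, b, c, d}.
Min-cut edges: c→Out (2), d→Out (5); capacity 2 + 5 = 7.

7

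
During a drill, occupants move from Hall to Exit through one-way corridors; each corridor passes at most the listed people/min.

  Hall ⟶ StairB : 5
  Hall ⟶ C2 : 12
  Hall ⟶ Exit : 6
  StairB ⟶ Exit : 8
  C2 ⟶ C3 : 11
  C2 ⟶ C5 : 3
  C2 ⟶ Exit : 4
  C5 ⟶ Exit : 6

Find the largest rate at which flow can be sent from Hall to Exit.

Augment Hall→Exit: bottleneck 6, flow now 6.
Augment Hall→StairB→Exit: bottleneck 5, flow now 11.
Augment Hall→C2→Exit: bottleneck 4, flow now 15.
Augment Hall→C2→C5→Exit: bottleneck 3, flow now 18.
No augmenting path remains; maximum flow = 18.
In the residual graph, reachable from Hall: {Hall, C2, C3}.
Min-cut edges: Hall→StairB (5), Hall→Exit (6), C2→C5 (3), C2→Exit (4); capacity 5 + 6 + 3 + 4 = 18.
This cut is saturated, so no flow can exceed 18.

18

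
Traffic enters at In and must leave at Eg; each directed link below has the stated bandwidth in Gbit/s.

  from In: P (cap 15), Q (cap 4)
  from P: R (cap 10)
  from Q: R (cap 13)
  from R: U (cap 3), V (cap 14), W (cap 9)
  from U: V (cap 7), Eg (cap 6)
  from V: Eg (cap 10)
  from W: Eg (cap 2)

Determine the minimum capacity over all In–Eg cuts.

14

Augment In→P→R→U→Eg: bottleneck 3, flow now 3.
Augment In→P→R→V→Eg: bottleneck 7, flow now 10.
Augment In→Q→R→V→Eg: bottleneck 3, flow now 13.
Augment In→Q→R→W→Eg: bottleneck 1, flow now 14.
No augmenting path remains; maximum flow = 14.
By max-flow min-cut, the minimum cut capacity equals the max flow.
In the residual graph, reachable from In: {In, P}.
Min-cut edges: In→Q (4), P→R (10); capacity 4 + 10 = 14.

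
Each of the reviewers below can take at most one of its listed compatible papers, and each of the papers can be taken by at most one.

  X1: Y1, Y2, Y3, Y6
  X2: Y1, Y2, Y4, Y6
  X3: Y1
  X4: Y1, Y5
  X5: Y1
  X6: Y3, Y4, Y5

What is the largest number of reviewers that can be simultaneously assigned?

5

Unit-capacity flow: source→left, listed edges, right→sink; max matching = max flow.
Augmenting path X1→Y1 (+1); matched 1.
Augmenting path X2→Y2 (+1); matched 2.
Augmenting path X4→Y5 (+1); matched 3.
Augmenting path X6→Y3 (+1); matched 4.
Augmenting path X3→Y1→X1→Y6 (+1); matched 5.
No augmenting path remains; maximum matching = 5.
König certificate: {X1, X2, X4, X6, Y1} is a vertex cover of size 5 (every listed pair touches it), so no matching can be larger.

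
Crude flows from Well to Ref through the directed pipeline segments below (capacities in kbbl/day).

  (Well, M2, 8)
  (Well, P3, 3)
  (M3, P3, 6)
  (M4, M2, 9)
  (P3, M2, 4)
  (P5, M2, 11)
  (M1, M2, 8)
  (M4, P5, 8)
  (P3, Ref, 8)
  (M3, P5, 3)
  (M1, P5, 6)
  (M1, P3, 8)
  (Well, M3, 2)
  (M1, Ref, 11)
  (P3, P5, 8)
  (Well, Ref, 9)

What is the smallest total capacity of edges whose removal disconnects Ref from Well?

Augment Well→Ref: bottleneck 9, flow now 9.
Augment Well→P3→Ref: bottleneck 3, flow now 12.
Augment Well→M3→P3→Ref: bottleneck 2, flow now 14.
No augmenting path remains; maximum flow = 14.
By max-flow min-cut, the minimum cut capacity equals the max flow.
In the residual graph, reachable from Well: {Well, M2}.
Min-cut edges: Well→M3 (2), Well→P3 (3), Well→Ref (9); capacity 2 + 3 + 9 = 14.

14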